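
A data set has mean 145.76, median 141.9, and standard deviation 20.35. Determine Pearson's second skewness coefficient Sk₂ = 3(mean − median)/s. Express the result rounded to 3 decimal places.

0.569

Sk₂ = 3(145.76 − 141.9) / 20.35 = 3 × 3.8600 / 20.35
    = 11.5800 / 20.35 ≈ 0.569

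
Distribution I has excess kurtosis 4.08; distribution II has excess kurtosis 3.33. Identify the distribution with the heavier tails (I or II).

I

Higher excess kurtosis ⇒ heavier tails relative to the normal distribution.
4.08 vs 3.33: the larger is 4.08, so I has heavier tails.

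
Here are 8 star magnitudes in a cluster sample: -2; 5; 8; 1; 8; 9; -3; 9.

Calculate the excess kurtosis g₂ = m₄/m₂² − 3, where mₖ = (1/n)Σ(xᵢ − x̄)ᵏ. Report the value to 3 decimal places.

x̄ = 4.3750
Σ(xᵢ − x̄)² = 175.8750 ⇒ m₂ = 21.98438
Σ(xᵢ − x̄)⁴ = 6000.3691 ⇒ m₄ = 750.04614
m₂² = 483.31274
g₂ = m₄/m₂² − 3 = 1.55189 − 3 ≈ -1.448

-1.448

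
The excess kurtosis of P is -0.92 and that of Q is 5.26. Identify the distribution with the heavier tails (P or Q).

Q

Higher excess kurtosis ⇒ heavier tails relative to the normal distribution.
-0.92 vs 5.26: the larger is 5.26, so Q has heavier tails. (Q is leptokurtic — heavier-than-normal tails; the other is platykurtic.)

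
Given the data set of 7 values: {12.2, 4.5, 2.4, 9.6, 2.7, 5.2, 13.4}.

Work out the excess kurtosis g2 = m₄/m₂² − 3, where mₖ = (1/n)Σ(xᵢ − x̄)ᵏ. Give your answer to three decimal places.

x̄ = 7.1429
Σ(xᵢ − x̄)² = 123.7571 ⇒ m₂ = 17.67959
Σ(xᵢ − x̄)⁴ = 3182.0561 ⇒ m₄ = 454.57945
m₂² = 312.56797
g2 = m₄/m₂² − 3 = 1.45434 − 3 ≈ -1.546

-1.546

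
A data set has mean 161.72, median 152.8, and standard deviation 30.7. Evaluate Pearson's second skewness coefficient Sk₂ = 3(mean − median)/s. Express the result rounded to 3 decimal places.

Sk₂ = 3(161.72 − 152.8) / 30.7 = 3 × 8.9200 / 30.7
    = 26.7600 / 30.7 ≈ 0.872

0.872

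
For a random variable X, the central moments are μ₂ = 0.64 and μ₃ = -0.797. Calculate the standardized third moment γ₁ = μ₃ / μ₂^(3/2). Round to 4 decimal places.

-1.5566

σ = √μ₂ = √0.64 = 0.80000
σ³ = μ₂^(3/2) = 0.51200
γ₁ = μ₃/σ³ = -0.797 / 0.51200 ≈ -1.5566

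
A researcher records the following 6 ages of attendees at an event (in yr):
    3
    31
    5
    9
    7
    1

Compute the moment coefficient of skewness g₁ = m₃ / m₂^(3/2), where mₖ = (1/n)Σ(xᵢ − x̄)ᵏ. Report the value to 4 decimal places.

x̄ = (3 + 31 + 5 + 9 + 7 + 1) / 6 = 9.3333
deviations (xᵢ − x̄): -6.3333, 21.6667, -4.3333, -0.3333, -2.3333, -8.3333
Σ(xᵢ − x̄)² = 603.3333 ⇒ m₂ = 603.3333/6 = 100.55556
Σ(xᵢ − x̄)³ = 9244.4444 ⇒ m₃ = 9244.4444/6 = 1540.74074
m₂^(3/2) = 100.55556^(1.5) = 1008.34490
g₁ = m₃ / m₂^(3/2) = 1540.74074 / 1008.34490 ≈ 1.5280

1.5280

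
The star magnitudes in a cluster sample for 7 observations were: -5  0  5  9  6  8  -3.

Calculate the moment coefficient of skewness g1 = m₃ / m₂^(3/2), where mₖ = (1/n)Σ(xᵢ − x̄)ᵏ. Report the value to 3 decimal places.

x̄ = (-5 + 0 + 5 + 9 + 6 + 8 - 3) / 7 = 2.8571
deviations (xᵢ − x̄): -7.8571, -2.8571, 2.1429, 6.1429, 3.1429, 5.1429, -5.8571
Σ(xᵢ − x̄)² = 182.8571 ⇒ m₂ = 182.8571/7 = 26.12245
Σ(xᵢ − x̄)³ = -300.6122 ⇒ m₃ = -300.6122/7 = -42.94461
m₂^(3/2) = 26.12245^(1.5) = 133.51216
g1 = m₃ / m₂^(3/2) = -42.94461 / 133.51216 ≈ -0.322

-0.322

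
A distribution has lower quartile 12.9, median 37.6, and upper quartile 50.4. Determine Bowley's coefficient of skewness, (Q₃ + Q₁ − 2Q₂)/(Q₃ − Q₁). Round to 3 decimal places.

-0.317

numerator: Q₃ + Q₁ − 2Q₂ = 50.4 + 12.9 − 2×37.6 = -11.9000
denominator: Q₃ − Q₁ = 50.4 − 12.9 = 37.5000
Bowley skewness = -11.9000 / 37.5000 ≈ -0.317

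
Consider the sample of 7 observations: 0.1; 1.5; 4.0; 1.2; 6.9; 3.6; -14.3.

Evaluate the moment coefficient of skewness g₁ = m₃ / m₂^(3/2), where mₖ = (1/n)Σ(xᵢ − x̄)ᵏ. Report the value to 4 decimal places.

-1.5771

x̄ = (0.1 + 1.5 + 4.0 + 1.2 + 6.9 + 3.6 - 14.3) / 7 = 0.4286
deviations (xᵢ − x̄): -0.3286, 1.0714, 3.5714, 0.7714, 6.4714, 3.1714, -14.7286
Σ(xᵢ − x̄)² = 283.4743 ⇒ m₂ = 283.4743/7 = 40.49633
Σ(xᵢ − x̄)³ = -2844.9560 ⇒ m₃ = -2844.9560/7 = -406.42228
m₂^(3/2) = 40.49633^(1.5) = 257.70536
g₁ = m₃ / m₂^(3/2) = -406.42228 / 257.70536 ≈ -1.5771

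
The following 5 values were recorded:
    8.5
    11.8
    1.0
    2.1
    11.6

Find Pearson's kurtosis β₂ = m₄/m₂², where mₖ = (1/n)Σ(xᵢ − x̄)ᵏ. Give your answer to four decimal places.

x̄ = 7.0000
Σ(xᵢ − x̄)² = 106.4600 ⇒ m₂ = 21.29200
Σ(xᵢ − x̄)⁴ = 2856.1298 ⇒ m₄ = 571.22596
m₂² = 453.34926
β₂ = m₄/m₂² = 571.22596 / 453.34926 ≈ 1.2600

1.2600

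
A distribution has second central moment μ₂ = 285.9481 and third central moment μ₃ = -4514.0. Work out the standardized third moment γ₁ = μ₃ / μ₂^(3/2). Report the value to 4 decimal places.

-0.9335

σ = √μ₂ = √285.9481 = 16.91000
σ³ = μ₂^(3/2) = 4835.38237
γ₁ = μ₃/σ³ = -4514.0 / 4835.38237 ≈ -0.9335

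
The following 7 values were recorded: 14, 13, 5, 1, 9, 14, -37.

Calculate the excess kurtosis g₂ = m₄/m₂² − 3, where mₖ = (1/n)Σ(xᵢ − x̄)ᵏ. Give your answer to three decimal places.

1.498

x̄ = 2.7143
Σ(xᵢ − x̄)² = 1985.4286 ⇒ m₂ = 283.63265
Σ(xᵢ − x̄)⁴ = 2532871.7376 ⇒ m₄ = 361838.81966
m₂² = 80447.48188
g₂ = m₄/m₂² − 3 = 4.49783 − 3 ≈ 1.498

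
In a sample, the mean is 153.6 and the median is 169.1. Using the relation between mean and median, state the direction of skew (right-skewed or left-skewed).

mean − median = 153.6 − 169.1 = -15.5
mean < median ⇒ the longer tail is on the left ⇒ left-skewed (negatively skewed).

left-skewed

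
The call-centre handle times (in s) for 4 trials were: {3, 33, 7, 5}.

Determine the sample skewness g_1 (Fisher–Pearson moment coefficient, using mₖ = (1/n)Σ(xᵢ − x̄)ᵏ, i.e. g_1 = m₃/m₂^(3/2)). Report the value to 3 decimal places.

x̄ = (3 + 33 + 7 + 5) / 4 = 12.0000
deviations (xᵢ − x̄): -9.0000, 21.0000, -5.0000, -7.0000
Σ(xᵢ − x̄)² = 596.0000 ⇒ m₂ = 596.0000/4 = 149.00000
Σ(xᵢ − x̄)³ = 8064.0000 ⇒ m₃ = 8064.0000/4 = 2016.00000
m₂^(3/2) = 149.00000^(1.5) = 1818.77679
g_1 = m₃ / m₂^(3/2) = 2016.00000 / 1818.77679 ≈ 1.108

1.108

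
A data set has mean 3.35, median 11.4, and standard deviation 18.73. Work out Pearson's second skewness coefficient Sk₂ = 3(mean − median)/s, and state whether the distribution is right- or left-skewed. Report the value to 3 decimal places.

-1.289, left-skewed

Sk₂ = 3(3.35 − 11.4) / 18.73 = 3 × -8.0500 / 18.73
    = -24.1500 / 18.73 ≈ -1.289
Sk₂ < 0 ⇒ mean < median ⇒ left-skewed (negative skew).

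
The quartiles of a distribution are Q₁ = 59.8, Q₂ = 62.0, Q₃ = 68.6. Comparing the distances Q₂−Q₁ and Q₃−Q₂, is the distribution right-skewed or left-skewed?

right-skewed

Q₂ − Q₁ = 2.2;  Q₃ − Q₂ = 6.6
Q₃ − Q₂ > Q₂ − Q₁ ⇒ the upper half is more spread out ⇒ right-skewed.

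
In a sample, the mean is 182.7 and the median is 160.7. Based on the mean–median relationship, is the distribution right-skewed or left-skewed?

mean − median = 182.7 − 160.7 = 22.0
mean > median ⇒ the longer tail is on the right ⇒ right-skewed (positively skewed).

right-skewed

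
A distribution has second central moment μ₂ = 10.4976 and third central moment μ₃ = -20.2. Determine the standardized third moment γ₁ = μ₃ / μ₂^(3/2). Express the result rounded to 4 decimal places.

-0.5939

σ = √μ₂ = √10.4976 = 3.24000
σ³ = μ₂^(3/2) = 34.01222
γ₁ = μ₃/σ³ = -20.2 / 34.01222 ≈ -0.5939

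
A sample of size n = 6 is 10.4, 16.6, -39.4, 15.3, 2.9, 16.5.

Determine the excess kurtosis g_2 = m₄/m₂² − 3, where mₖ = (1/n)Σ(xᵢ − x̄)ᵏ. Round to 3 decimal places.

0.778

x̄ = 3.7167
Σ(xᵢ − x̄)² = 2367.9483 ⇒ m₂ = 394.65806
Σ(xᵢ − x̄)⁴ = 3530307.1412 ⇒ m₄ = 588384.52354
m₂² = 155754.98081
g_2 = m₄/m₂² − 3 = 3.77763 − 3 ≈ 0.778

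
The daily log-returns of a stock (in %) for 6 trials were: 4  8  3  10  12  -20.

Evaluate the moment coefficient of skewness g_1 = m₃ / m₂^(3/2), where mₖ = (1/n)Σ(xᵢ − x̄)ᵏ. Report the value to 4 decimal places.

x̄ = (4 + 8 + 3 + 10 + 12 - 20) / 6 = 2.8333
deviations (xᵢ − x̄): 1.1667, 5.1667, 0.1667, 7.1667, 9.1667, -22.8333
Σ(xᵢ − x̄)² = 684.8333 ⇒ m₂ = 684.8333/6 = 114.13889
Σ(xᵢ − x̄)³ = -10626.5556 ⇒ m₃ = -10626.5556/6 = -1771.09259
m₂^(3/2) = 114.13889^(1.5) = 1219.41199
g_1 = m₃ / m₂^(3/2) = -1771.09259 / 1219.41199 ≈ -1.4524

-1.4524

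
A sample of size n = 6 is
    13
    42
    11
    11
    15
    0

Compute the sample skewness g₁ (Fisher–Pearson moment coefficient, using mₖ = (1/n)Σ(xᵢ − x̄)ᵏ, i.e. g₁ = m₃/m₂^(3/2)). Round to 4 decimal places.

x̄ = (13 + 42 + 11 + 11 + 15 + 0) / 6 = 15.3333
deviations (xᵢ − x̄): -2.3333, 26.6667, -4.3333, -4.3333, -0.3333, -15.3333
Σ(xᵢ − x̄)² = 989.3333 ⇒ m₂ = 989.3333/6 = 164.88889
Σ(xᵢ − x̄)³ = 15182.4444 ⇒ m₃ = 15182.4444/6 = 2530.40741
m₂^(3/2) = 164.88889^(1.5) = 2117.32286
g₁ = m₃ / m₂^(3/2) = 2530.40741 / 2117.32286 ≈ 1.1951

1.1951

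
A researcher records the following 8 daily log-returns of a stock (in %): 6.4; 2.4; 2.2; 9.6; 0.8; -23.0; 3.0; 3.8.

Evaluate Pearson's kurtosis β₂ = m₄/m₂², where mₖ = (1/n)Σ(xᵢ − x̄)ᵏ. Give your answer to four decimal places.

5.3324

x̄ = 0.6500
Σ(xᵢ − x̄)² = 693.4200 ⇒ m₂ = 86.67750
Σ(xᵢ − x̄)⁴ = 320495.3038 ⇒ m₄ = 40061.91298
m₂² = 7512.98901
β₂ = m₄/m₂² = 40061.91298 / 7512.98901 ≈ 5.3324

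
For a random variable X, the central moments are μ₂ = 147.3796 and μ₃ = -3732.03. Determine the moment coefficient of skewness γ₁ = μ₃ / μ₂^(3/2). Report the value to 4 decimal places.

-2.0859

σ = √μ₂ = √147.3796 = 12.14000
σ³ = μ₂^(3/2) = 1789.18834
γ₁ = μ₃/σ³ = -3732.03 / 1789.18834 ≈ -2.0859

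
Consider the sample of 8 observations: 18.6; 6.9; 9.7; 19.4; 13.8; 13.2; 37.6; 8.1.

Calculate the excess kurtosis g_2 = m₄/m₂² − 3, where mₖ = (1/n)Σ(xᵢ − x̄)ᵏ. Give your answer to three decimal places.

x̄ = 15.9125
Σ(xᵢ − x̄)² = 682.4087 ⇒ m₂ = 85.30109
Σ(xᵢ − x̄)⁴ = 233313.4675 ⇒ m₄ = 29164.18344
m₂² = 7276.27659
g_2 = m₄/m₂² − 3 = 4.00812 − 3 ≈ 1.008

1.008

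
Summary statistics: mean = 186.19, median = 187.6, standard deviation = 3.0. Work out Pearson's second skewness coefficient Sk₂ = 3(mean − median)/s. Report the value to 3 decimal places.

Sk₂ = 3(186.19 − 187.6) / 3.0 = 3 × -1.4100 / 3.0
    = -4.2300 / 3.0 ≈ -1.410

-1.410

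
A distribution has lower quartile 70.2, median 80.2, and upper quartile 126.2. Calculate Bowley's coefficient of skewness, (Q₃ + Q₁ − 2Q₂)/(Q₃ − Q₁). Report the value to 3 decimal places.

numerator: Q₃ + Q₁ − 2Q₂ = 126.2 + 70.2 − 2×80.2 = 36.0000
denominator: Q₃ − Q₁ = 126.2 − 70.2 = 56.0000
Bowley skewness = 36.0000 / 56.0000 ≈ 0.643

0.643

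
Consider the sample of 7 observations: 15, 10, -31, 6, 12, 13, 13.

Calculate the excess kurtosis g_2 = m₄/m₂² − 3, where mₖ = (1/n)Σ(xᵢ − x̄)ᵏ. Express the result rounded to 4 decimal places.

1.8765

x̄ = 5.4286
Σ(xᵢ − x̄)² = 1597.7143 ⇒ m₂ = 228.24490
Σ(xᵢ − x̄)⁴ = 1778304.4548 ⇒ m₄ = 254043.49354
m₂² = 52095.73344
g_2 = m₄/m₂² − 3 = 4.87647 − 3 ≈ 1.8765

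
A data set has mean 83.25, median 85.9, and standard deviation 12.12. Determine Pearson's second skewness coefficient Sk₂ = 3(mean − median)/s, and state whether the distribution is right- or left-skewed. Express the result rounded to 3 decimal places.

-0.656, left-skewed

Sk₂ = 3(83.25 − 85.9) / 12.12 = 3 × -2.6500 / 12.12
    = -7.9500 / 12.12 ≈ -0.656
Sk₂ < 0 ⇒ mean < median ⇒ left-skewed (negative skew).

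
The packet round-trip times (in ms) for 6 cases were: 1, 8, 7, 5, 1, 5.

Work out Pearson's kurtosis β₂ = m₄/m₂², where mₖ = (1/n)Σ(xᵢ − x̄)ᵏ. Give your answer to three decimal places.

1.552

x̄ = 4.5000
Σ(xᵢ − x̄)² = 43.5000 ⇒ m₂ = 7.25000
Σ(xᵢ − x̄)⁴ = 489.3750 ⇒ m₄ = 81.56250
m₂² = 52.56250
β₂ = m₄/m₂² = 81.56250 / 52.56250 ≈ 1.552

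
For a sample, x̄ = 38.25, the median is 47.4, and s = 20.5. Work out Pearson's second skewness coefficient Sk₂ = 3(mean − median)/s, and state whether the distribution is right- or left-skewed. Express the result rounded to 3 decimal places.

-1.339, left-skewed

Sk₂ = 3(38.25 − 47.4) / 20.5 = 3 × -9.1500 / 20.5
    = -27.4500 / 20.5 ≈ -1.339
Sk₂ < 0 ⇒ mean < median ⇒ left-skewed (negative skew).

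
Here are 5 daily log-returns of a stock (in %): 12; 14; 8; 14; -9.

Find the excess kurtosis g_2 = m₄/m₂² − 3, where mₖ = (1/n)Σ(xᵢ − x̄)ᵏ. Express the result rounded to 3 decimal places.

x̄ = 7.8000
Σ(xᵢ − x̄)² = 376.8000 ⇒ m₂ = 75.36000
Σ(xᵢ − x̄)⁴ = 82925.8560 ⇒ m₄ = 16585.17120
m₂² = 5679.12960
g_2 = m₄/m₂² − 3 = 2.92037 − 3 ≈ -0.080

-0.080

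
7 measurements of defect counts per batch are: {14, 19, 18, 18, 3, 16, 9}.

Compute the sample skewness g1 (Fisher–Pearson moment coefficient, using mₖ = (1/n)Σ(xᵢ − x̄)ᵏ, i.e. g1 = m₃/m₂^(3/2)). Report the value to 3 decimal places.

-0.984

x̄ = (14 + 19 + 18 + 18 + 3 + 16 + 9) / 7 = 13.8571
deviations (xᵢ − x̄): 0.1429, 5.1429, 4.1429, 4.1429, -10.8571, 2.1429, -4.8571
Σ(xᵢ − x̄)² = 206.8571 ⇒ m₂ = 206.8571/7 = 29.55102
Σ(xᵢ − x̄)³ = -1106.3265 ⇒ m₃ = -1106.3265/7 = -158.04665
m₂^(3/2) = 29.55102^(1.5) = 160.64186
g1 = m₃ / m₂^(3/2) = -158.04665 / 160.64186 ≈ -0.984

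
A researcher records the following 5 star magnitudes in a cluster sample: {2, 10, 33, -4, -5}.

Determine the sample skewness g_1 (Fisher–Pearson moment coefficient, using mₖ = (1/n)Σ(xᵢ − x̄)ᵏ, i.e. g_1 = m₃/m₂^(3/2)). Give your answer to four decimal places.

x̄ = (2 + 10 + 33 - 4 - 5) / 5 = 7.2000
deviations (xᵢ − x̄): -5.2000, 2.8000, 25.8000, -11.2000, -12.2000
Σ(xᵢ − x̄)² = 974.8000 ⇒ m₂ = 974.8000/5 = 194.96000
Σ(xᵢ − x̄)³ = 13834.0800 ⇒ m₃ = 13834.0800/5 = 2766.81600
m₂^(3/2) = 194.96000^(1.5) = 2722.18900
g_1 = m₃ / m₂^(3/2) = 2766.81600 / 2722.18900 ≈ 1.0164

1.0164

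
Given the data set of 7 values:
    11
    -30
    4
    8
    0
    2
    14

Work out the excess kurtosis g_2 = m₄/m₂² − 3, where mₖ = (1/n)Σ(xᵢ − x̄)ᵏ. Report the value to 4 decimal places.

x̄ = 1.2857
Σ(xᵢ − x̄)² = 1289.4286 ⇒ m₂ = 184.20408
Σ(xᵢ − x̄)⁴ = 995167.9825 ⇒ m₄ = 142166.85464
m₂² = 33931.14369
g_2 = m₄/m₂² − 3 = 4.18986 − 3 ≈ 1.1899

1.1899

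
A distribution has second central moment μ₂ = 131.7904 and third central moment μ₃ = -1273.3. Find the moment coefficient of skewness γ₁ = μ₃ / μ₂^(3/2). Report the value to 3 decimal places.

-0.842

σ = √μ₂ = √131.7904 = 11.48000
σ³ = μ₂^(3/2) = 1512.95379
γ₁ = μ₃/σ³ = -1273.3 / 1512.95379 ≈ -0.842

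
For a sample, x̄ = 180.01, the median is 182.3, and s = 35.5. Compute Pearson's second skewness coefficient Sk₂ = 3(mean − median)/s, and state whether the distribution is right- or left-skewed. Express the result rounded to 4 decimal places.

-0.1935, left-skewed

Sk₂ = 3(180.01 − 182.3) / 35.5 = 3 × -2.2900 / 35.5
    = -6.8700 / 35.5 ≈ -0.1935
Sk₂ < 0 ⇒ mean < median ⇒ left-skewed (negative skew).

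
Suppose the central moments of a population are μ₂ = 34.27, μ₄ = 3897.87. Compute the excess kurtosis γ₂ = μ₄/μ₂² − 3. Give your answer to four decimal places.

0.3189

μ₂² = 34.27² = 1174.43290
μ₄/μ₂² = 3897.87 / 1174.43290 = 3.31894
γ₂ = 3.31894 − 3 ≈ 0.3189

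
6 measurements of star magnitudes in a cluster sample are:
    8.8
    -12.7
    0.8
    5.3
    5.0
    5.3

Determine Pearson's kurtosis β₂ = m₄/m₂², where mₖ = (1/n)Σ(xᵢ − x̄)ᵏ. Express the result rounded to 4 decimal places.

3.4648

x̄ = 2.0833
Σ(xᵢ − x̄)² = 294.5083 ⇒ m₂ = 49.08472
Σ(xᵢ − x̄)⁴ = 50087.2039 ⇒ m₄ = 8347.86731
m₂² = 2409.30996
β₂ = m₄/m₂² = 8347.86731 / 2409.30996 ≈ 3.4648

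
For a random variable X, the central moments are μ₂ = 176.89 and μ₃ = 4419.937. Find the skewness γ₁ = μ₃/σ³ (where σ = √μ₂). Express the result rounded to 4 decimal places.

σ = √μ₂ = √176.89 = 13.30000
σ³ = μ₂^(3/2) = 2352.63700
γ₁ = μ₃/σ³ = 4419.937 / 2352.63700 ≈ 1.8787

1.8787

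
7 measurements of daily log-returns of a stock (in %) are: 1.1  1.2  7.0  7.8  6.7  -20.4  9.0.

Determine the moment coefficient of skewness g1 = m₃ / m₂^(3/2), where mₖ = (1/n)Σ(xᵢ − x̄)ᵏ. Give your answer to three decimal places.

-1.670

x̄ = (1.1 + 1.2 + 7.0 + 7.8 + 6.7 - 20.4 + 9.0) / 7 = 1.7714
deviations (xᵢ − x̄): -0.6714, -0.5714, 5.2286, 6.0286, 4.9286, -22.1714, 7.2286
Σ(xᵢ − x̄)² = 632.5743 ⇒ m₂ = 632.5743/7 = 90.36776
Σ(xᵢ − x̄)³ = -10039.8812 ⇒ m₃ = -10039.8812/7 = -1434.26874
m₂^(3/2) = 90.36776^(1.5) = 859.05356
g1 = m₃ / m₂^(3/2) = -1434.26874 / 859.05356 ≈ -1.670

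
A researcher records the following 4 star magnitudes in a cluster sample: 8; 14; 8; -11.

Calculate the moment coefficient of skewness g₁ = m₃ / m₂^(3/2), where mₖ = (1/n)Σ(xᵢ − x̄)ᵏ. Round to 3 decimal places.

x̄ = (8 + 14 + 8 - 11) / 4 = 4.7500
deviations (xᵢ − x̄): 3.2500, 9.2500, 3.2500, -15.7500
Σ(xᵢ − x̄)² = 354.7500 ⇒ m₂ = 354.7500/4 = 88.68750
Σ(xᵢ − x̄)³ = -3046.8750 ⇒ m₃ = -3046.8750/4 = -761.71875
m₂^(3/2) = 88.68750^(1.5) = 835.20603
g₁ = m₃ / m₂^(3/2) = -761.71875 / 835.20603 ≈ -0.912

-0.912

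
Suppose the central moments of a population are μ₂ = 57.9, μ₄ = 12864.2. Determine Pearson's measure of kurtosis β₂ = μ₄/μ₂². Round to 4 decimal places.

3.8373

μ₂² = 57.9² = 3352.41000
μ₄/μ₂² = 12864.2 / 3352.41000 = 3.83730
β₂ ≈ 3.8373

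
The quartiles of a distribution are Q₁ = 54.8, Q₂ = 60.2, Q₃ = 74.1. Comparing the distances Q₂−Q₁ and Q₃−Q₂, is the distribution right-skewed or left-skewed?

Q₂ − Q₁ = 5.4;  Q₃ − Q₂ = 13.9
Q₃ − Q₂ > Q₂ − Q₁ ⇒ the upper half is more spread out ⇒ right-skewed.

right-skewed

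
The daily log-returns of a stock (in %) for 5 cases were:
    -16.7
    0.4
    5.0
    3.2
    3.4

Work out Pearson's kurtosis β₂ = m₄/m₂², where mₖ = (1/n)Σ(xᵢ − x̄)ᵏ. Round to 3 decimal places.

x̄ = -0.9400
Σ(xᵢ − x̄)² = 321.4320 ⇒ m₂ = 64.28640
Σ(xᵢ − x̄)⁴ = 63588.1345 ⇒ m₄ = 12717.62690
m₂² = 4132.74122
β₂ = m₄/m₂² = 12717.62690 / 4132.74122 ≈ 3.077

3.077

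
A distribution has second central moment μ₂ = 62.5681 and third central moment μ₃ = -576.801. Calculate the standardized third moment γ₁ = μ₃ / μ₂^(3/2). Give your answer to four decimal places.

σ = √μ₂ = √62.5681 = 7.91000
σ³ = μ₂^(3/2) = 494.91367
γ₁ = μ₃/σ³ = -576.801 / 494.91367 ≈ -1.1655

-1.1655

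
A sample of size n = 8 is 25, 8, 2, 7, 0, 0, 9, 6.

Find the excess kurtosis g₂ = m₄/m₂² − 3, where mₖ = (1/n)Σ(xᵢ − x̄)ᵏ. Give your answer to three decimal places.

x̄ = 7.1250
Σ(xᵢ − x̄)² = 452.8750 ⇒ m₂ = 56.60938
Σ(xᵢ − x̄)⁴ = 107948.9629 ⇒ m₄ = 13493.62036
m₂² = 3204.62134
g₂ = m₄/m₂² − 3 = 4.21068 − 3 ≈ 1.211

1.211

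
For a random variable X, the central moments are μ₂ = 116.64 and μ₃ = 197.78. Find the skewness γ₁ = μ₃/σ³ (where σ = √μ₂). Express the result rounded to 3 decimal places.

0.157

σ = √μ₂ = √116.64 = 10.80000
σ³ = μ₂^(3/2) = 1259.71200
γ₁ = μ₃/σ³ = 197.78 / 1259.71200 ≈ 0.157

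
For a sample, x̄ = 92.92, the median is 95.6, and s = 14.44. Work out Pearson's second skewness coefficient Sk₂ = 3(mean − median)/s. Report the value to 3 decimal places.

Sk₂ = 3(92.92 − 95.6) / 14.44 = 3 × -2.6800 / 14.44
    = -8.0400 / 14.44 ≈ -0.557

-0.557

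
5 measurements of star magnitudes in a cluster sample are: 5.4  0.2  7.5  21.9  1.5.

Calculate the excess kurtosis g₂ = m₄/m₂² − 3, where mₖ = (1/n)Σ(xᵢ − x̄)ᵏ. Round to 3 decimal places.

x̄ = 7.3000
Σ(xᵢ − x̄)² = 300.8600 ⇒ m₂ = 60.17200
Σ(xᵢ − x̄)⁴ = 49123.0370 ⇒ m₄ = 9824.60740
m₂² = 3620.66958
g₂ = m₄/m₂² − 3 = 2.71348 − 3 ≈ -0.287

-0.287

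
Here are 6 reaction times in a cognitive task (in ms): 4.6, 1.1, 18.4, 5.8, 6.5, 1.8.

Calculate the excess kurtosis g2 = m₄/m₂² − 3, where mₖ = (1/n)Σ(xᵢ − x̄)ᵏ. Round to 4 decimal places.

0.4344

x̄ = 6.3667
Σ(xᵢ − x̄)² = 196.8533 ⇒ m₂ = 32.80889
Σ(xᵢ − x̄)⁴ = 22181.4987 ⇒ m₄ = 3696.91645
m₂² = 1076.42319
g2 = m₄/m₂² − 3 = 3.43445 − 3 ≈ 0.4344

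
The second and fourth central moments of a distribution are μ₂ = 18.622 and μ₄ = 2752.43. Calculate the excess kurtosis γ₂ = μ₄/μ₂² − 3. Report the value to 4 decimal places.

4.9371

μ₂² = 18.622² = 346.77888
μ₄/μ₂² = 2752.43 / 346.77888 = 7.93713
γ₂ = 7.93713 − 3 ≈ 4.9371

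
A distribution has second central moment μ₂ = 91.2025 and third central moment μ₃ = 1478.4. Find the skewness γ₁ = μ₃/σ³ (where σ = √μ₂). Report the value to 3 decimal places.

1.697

σ = √μ₂ = √91.2025 = 9.55000
σ³ = μ₂^(3/2) = 870.98388
γ₁ = μ₃/σ³ = 1478.4 / 870.98388 ≈ 1.697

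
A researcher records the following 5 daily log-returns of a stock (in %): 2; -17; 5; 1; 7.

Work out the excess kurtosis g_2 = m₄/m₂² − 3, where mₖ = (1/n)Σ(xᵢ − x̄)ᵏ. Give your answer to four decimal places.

x̄ = -0.4000
Σ(xᵢ − x̄)² = 367.2000 ⇒ m₂ = 73.44000
Σ(xᵢ − x̄)⁴ = 79819.2960 ⇒ m₄ = 15963.85920
m₂² = 5393.43360
g_2 = m₄/m₂² − 3 = 2.95987 − 3 ≈ -0.0401

-0.0401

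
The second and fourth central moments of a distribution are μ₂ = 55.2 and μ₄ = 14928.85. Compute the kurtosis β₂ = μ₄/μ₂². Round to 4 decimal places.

μ₂² = 55.2² = 3047.04000
μ₄/μ₂² = 14928.85 / 3047.04000 = 4.89946
β₂ ≈ 4.8995

4.8995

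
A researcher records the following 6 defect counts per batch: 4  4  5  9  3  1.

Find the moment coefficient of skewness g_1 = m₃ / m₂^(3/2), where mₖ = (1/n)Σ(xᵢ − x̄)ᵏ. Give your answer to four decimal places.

x̄ = (4 + 4 + 5 + 9 + 3 + 1) / 6 = 4.3333
deviations (xᵢ − x̄): -0.3333, -0.3333, 0.6667, 4.6667, -1.3333, -3.3333
Σ(xᵢ − x̄)² = 35.3333 ⇒ m₂ = 35.3333/6 = 5.88889
Σ(xᵢ − x̄)³ = 62.4444 ⇒ m₃ = 62.4444/6 = 10.40741
m₂^(3/2) = 5.88889^(1.5) = 14.29059
g_1 = m₃ / m₂^(3/2) = 10.40741 / 14.29059 ≈ 0.7283

0.7283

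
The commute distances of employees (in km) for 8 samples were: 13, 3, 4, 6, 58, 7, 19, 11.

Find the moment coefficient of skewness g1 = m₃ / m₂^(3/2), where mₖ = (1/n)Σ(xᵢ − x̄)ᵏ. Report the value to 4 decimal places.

x̄ = (13 + 3 + 4 + 6 + 58 + 7 + 19 + 11) / 8 = 15.1250
deviations (xᵢ − x̄): -2.1250, -12.1250, -11.1250, -9.1250, 42.8750, -8.1250, 3.8750, -4.1250
Σ(xᵢ − x̄)² = 2294.8750 ⇒ m₂ = 2294.8750/8 = 286.85938
Σ(xᵢ − x̄)³ = 74338.4063 ⇒ m₃ = 74338.4063/8 = 9292.30078
m₂^(3/2) = 286.85938^(1.5) = 4858.51527
g1 = m₃ / m₂^(3/2) = 9292.30078 / 4858.51527 ≈ 1.9126

1.9126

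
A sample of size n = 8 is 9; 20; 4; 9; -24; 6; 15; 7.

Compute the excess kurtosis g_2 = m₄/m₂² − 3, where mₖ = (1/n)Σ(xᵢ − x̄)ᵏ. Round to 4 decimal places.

x̄ = 5.7500
Σ(xᵢ − x̄)² = 1199.5000 ⇒ m₂ = 149.93750
Σ(xᵢ − x̄)⁴ = 832125.9063 ⇒ m₄ = 104015.73828
m₂² = 22481.25391
g_2 = m₄/m₂² − 3 = 4.62678 − 3 ≈ 1.6268

1.6268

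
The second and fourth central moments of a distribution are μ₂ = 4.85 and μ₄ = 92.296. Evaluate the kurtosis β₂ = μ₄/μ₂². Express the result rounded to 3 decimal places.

3.924

μ₂² = 4.85² = 23.52250
μ₄/μ₂² = 92.296 / 23.52250 = 3.92373
β₂ ≈ 3.924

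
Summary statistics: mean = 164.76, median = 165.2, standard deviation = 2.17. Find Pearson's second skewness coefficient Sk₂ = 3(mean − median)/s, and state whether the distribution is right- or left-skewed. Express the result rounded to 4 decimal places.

Sk₂ = 3(164.76 − 165.2) / 2.17 = 3 × -0.4400 / 2.17
    = -1.3200 / 2.17 ≈ -0.6083
Sk₂ < 0 ⇒ mean < median ⇒ left-skewed (negative skew).

-0.6083, left-skewed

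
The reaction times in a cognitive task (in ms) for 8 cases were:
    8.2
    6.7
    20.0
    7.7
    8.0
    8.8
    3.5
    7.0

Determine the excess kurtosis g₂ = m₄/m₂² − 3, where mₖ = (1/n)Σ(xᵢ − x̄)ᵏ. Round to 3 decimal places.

x̄ = 8.7375
Σ(xᵢ − x̄)² = 163.3588 ⇒ m₂ = 20.41984
Σ(xᵢ − x̄)⁴ = 16869.7445 ⇒ m₄ = 2108.71807
m₂² = 416.97002
g₂ = m₄/m₂² − 3 = 5.05724 − 3 ≈ 2.057

2.057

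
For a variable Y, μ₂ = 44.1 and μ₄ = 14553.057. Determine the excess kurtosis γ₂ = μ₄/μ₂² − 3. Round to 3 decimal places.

4.483

μ₂² = 44.1² = 1944.81000
μ₄/μ₂² = 14553.057 / 1944.81000 = 7.48302
γ₂ = 7.48302 − 3 ≈ 4.483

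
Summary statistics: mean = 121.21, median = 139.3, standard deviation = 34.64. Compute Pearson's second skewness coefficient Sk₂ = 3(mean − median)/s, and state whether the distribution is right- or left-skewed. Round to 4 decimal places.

-1.5667, left-skewed

Sk₂ = 3(121.21 − 139.3) / 34.64 = 3 × -18.0900 / 34.64
    = -54.2700 / 34.64 ≈ -1.5667
Sk₂ < 0 ⇒ mean < median ⇒ left-skewed (negative skew).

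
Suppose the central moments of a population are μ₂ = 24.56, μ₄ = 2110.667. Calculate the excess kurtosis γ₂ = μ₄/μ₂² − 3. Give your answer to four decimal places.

0.4992

μ₂² = 24.56² = 603.19360
μ₄/μ₂² = 2110.667 / 603.19360 = 3.49915
γ₂ = 3.49915 − 3 ≈ 0.4992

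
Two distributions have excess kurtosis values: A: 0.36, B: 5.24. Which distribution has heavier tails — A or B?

B

Higher excess kurtosis ⇒ heavier tails relative to the normal distribution.
0.36 vs 5.24: the larger is 5.24, so B has heavier tails.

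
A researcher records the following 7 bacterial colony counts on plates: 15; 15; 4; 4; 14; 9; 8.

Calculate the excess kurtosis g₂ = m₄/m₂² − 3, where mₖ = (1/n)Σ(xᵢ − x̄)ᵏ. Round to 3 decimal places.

x̄ = 9.8571
Σ(xᵢ − x̄)² = 142.8571 ⇒ m₂ = 20.40816
Σ(xᵢ − x̄)⁴ = 4059.9300 ⇒ m₄ = 579.99000
m₂² = 416.49313
g₂ = m₄/m₂² − 3 = 1.39256 − 3 ≈ -1.607

-1.607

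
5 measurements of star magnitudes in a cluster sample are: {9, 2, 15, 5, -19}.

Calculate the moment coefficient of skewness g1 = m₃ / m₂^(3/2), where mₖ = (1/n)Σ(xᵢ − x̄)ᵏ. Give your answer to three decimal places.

-0.972

x̄ = (9 + 2 + 15 + 5 - 19) / 5 = 2.4000
deviations (xᵢ − x̄): 6.6000, -0.4000, 12.6000, 2.6000, -21.4000
Σ(xᵢ − x̄)² = 667.2000 ⇒ m₂ = 667.2000/5 = 133.44000
Σ(xᵢ − x̄)³ = -7494.9600 ⇒ m₃ = -7494.9600/5 = -1498.99200
m₂^(3/2) = 133.44000^(1.5) = 1541.44861
g1 = m₃ / m₂^(3/2) = -1498.99200 / 1541.44861 ≈ -0.972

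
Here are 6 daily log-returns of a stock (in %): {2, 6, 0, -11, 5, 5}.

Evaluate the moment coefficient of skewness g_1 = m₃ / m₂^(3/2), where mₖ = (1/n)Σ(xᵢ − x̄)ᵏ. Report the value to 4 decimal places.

-1.3367

x̄ = (2 + 6 + 0 - 11 + 5 + 5) / 6 = 1.1667
deviations (xᵢ − x̄): 0.8333, 4.8333, -1.1667, -12.1667, 3.8333, 3.8333
Σ(xᵢ − x̄)² = 202.8333 ⇒ m₂ = 202.8333/6 = 33.80556
Σ(xᵢ − x̄)³ = -1576.4444 ⇒ m₃ = -1576.4444/6 = -262.74074
m₂^(3/2) = 33.80556^(1.5) = 196.55410
g_1 = m₃ / m₂^(3/2) = -262.74074 / 196.55410 ≈ -1.3367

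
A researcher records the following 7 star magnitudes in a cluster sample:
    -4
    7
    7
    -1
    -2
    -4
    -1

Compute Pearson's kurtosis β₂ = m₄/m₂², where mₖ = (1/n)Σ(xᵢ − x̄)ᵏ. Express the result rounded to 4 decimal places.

1.8214

x̄ = 0.2857
Σ(xᵢ − x̄)² = 135.4286 ⇒ m₂ = 19.34694
Σ(xᵢ − x̄)⁴ = 4772.1866 ⇒ m₄ = 681.74094
m₂² = 374.30404
β₂ = m₄/m₂² = 681.74094 / 374.30404 ≈ 1.8214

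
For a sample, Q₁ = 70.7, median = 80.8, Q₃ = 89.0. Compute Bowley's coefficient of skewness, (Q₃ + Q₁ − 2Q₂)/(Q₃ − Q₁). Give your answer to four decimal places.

-0.1038

numerator: Q₃ + Q₁ − 2Q₂ = 89.0 + 70.7 − 2×80.8 = -1.9000
denominator: Q₃ − Q₁ = 89.0 − 70.7 = 18.3000
Bowley skewness = -1.9000 / 18.3000 ≈ -0.1038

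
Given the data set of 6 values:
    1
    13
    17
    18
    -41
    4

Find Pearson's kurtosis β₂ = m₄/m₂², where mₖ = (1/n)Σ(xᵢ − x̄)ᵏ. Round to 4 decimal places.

3.5308

x̄ = 2.0000
Σ(xᵢ − x̄)² = 2456.0000 ⇒ m₂ = 409.33333
Σ(xᵢ − x̄)⁴ = 3549620.0000 ⇒ m₄ = 591603.33333
m₂² = 167553.77778
β₂ = m₄/m₂² = 591603.33333 / 167553.77778 ≈ 3.5308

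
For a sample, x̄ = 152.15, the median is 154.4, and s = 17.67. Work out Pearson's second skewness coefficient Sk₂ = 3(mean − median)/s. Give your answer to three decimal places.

Sk₂ = 3(152.15 − 154.4) / 17.67 = 3 × -2.2500 / 17.67
    = -6.7500 / 17.67 ≈ -0.382

-0.382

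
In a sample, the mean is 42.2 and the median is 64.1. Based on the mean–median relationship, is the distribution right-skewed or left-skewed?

mean − median = 42.2 − 64.1 = -21.9
mean < median ⇒ the longer tail is on the left ⇒ left-skewed (negatively skewed).

left-skewed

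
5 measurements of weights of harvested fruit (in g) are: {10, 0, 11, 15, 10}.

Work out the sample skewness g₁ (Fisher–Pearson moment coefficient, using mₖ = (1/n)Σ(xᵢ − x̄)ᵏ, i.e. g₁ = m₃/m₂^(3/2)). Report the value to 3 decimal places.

-0.948

x̄ = (10 + 0 + 11 + 15 + 10) / 5 = 9.2000
deviations (xᵢ − x̄): 0.8000, -9.2000, 1.8000, 5.8000, 0.8000
Σ(xᵢ − x̄)² = 122.8000 ⇒ m₂ = 122.8000/5 = 24.56000
Σ(xᵢ − x̄)³ = -576.7200 ⇒ m₃ = -576.7200/5 = -115.34400
m₂^(3/2) = 24.56000^(1.5) = 121.71456
g₁ = m₃ / m₂^(3/2) = -115.34400 / 121.71456 ≈ -0.948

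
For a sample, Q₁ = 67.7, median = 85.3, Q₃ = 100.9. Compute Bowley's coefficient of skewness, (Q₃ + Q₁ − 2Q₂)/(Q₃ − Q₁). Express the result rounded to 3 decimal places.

numerator: Q₃ + Q₁ − 2Q₂ = 100.9 + 67.7 − 2×85.3 = -2.0000
denominator: Q₃ − Q₁ = 100.9 − 67.7 = 33.2000
Bowley skewness = -2.0000 / 33.2000 ≈ -0.060

-0.060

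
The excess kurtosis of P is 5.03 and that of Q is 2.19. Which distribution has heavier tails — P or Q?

Higher excess kurtosis ⇒ heavier tails relative to the normal distribution.
5.03 vs 2.19: the larger is 5.03, so P has heavier tails.

P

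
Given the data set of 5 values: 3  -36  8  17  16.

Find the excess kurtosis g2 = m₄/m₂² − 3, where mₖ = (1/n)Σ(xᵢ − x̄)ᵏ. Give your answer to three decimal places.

-0.096

x̄ = 1.6000
Σ(xᵢ − x̄)² = 1901.2000 ⇒ m₂ = 380.24000
Σ(xᵢ − x̄)⁴ = 2099641.9360 ⇒ m₄ = 419928.38720
m₂² = 144582.45760
g2 = m₄/m₂² − 3 = 2.90442 − 3 ≈ -0.096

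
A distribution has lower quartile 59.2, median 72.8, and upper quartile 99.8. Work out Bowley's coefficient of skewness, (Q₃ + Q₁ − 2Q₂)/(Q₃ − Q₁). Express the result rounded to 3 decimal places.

0.330

numerator: Q₃ + Q₁ − 2Q₂ = 99.8 + 59.2 − 2×72.8 = 13.4000
denominator: Q₃ − Q₁ = 99.8 − 59.2 = 40.6000
Bowley skewness = 13.4000 / 40.6000 ≈ 0.330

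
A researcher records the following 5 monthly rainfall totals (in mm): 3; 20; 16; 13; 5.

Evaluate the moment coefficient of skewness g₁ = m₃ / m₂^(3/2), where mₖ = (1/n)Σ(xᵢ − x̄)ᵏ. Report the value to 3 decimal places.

x̄ = (3 + 20 + 16 + 13 + 5) / 5 = 11.4000
deviations (xᵢ − x̄): -8.4000, 8.6000, 4.6000, 1.6000, -6.4000
Σ(xᵢ − x̄)² = 209.2000 ⇒ m₂ = 209.2000/5 = 41.84000
Σ(xᵢ − x̄)³ = -117.3600 ⇒ m₃ = -117.3600/5 = -23.47200
m₂^(3/2) = 41.84000^(1.5) = 270.63721
g₁ = m₃ / m₂^(3/2) = -23.47200 / 270.63721 ≈ -0.087

-0.087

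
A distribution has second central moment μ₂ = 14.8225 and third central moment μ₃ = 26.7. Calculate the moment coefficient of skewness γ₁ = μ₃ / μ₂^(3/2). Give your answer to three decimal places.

0.468

σ = √μ₂ = √14.8225 = 3.85000
σ³ = μ₂^(3/2) = 57.06663
γ₁ = μ₃/σ³ = 26.7 / 57.06663 ≈ 0.468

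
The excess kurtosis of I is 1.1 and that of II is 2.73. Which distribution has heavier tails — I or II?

II

Higher excess kurtosis ⇒ heavier tails relative to the normal distribution.
1.1 vs 2.73: the larger is 2.73, so II has heavier tails.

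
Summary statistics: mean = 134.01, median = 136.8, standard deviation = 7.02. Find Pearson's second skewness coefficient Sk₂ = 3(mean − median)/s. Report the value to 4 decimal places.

-1.1923

Sk₂ = 3(134.01 − 136.8) / 7.02 = 3 × -2.7900 / 7.02
    = -8.3700 / 7.02 ≈ -1.1923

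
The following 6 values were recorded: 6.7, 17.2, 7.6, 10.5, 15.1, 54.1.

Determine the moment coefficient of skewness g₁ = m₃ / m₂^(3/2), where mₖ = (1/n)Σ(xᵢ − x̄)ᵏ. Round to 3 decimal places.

x̄ = (6.7 + 17.2 + 7.6 + 10.5 + 15.1 + 54.1) / 6 = 18.5333
deviations (xᵢ − x̄): -11.8333, -1.3333, -10.9333, -8.0333, -3.4333, 35.5667
Σ(xᵢ − x̄)² = 1602.6533 ⇒ m₂ = 1602.6533/6 = 267.10889
Σ(xᵢ − x̄)³ = 41466.1884 ⇒ m₃ = 41466.1884/6 = 6911.03141
m₂^(3/2) = 267.10889^(1.5) = 4365.48511
g₁ = m₃ / m₂^(3/2) = 6911.03141 / 4365.48511 ≈ 1.583

1.583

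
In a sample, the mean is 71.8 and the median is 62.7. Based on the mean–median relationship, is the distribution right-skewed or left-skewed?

mean − median = 71.8 − 62.7 = 9.1
mean > median ⇒ the longer tail is on the right ⇒ right-skewed (positively skewed).

right-skewed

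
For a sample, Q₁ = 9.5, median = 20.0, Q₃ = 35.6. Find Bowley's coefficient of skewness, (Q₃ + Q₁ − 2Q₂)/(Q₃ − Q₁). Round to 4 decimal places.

0.1954

numerator: Q₃ + Q₁ − 2Q₂ = 35.6 + 9.5 − 2×20.0 = 5.1000
denominator: Q₃ − Q₁ = 35.6 − 9.5 = 26.1000
Bowley skewness = 5.1000 / 26.1000 ≈ 0.1954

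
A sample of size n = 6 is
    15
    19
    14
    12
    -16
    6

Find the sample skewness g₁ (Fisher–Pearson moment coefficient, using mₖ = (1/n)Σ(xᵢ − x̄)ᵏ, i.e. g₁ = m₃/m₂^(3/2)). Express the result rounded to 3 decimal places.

-1.369

x̄ = (15 + 19 + 14 + 12 - 16 + 6) / 6 = 8.3333
deviations (xᵢ − x̄): 6.6667, 10.6667, 5.6667, 3.6667, -24.3333, -2.3333
Σ(xᵢ − x̄)² = 801.3333 ⇒ m₂ = 801.3333/6 = 133.55556
Σ(xᵢ − x̄)³ = -12679.5556 ⇒ m₃ = -12679.5556/6 = -2113.25926
m₂^(3/2) = 133.55556^(1.5) = 1543.45132
g₁ = m₃ / m₂^(3/2) = -2113.25926 / 1543.45132 ≈ -1.369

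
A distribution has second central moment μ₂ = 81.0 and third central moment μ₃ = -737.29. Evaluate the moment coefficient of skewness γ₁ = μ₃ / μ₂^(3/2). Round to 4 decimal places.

-1.0114

σ = √μ₂ = √81.0 = 9.00000
σ³ = μ₂^(3/2) = 729.00000
γ₁ = μ₃/σ³ = -737.29 / 729.00000 ≈ -1.0114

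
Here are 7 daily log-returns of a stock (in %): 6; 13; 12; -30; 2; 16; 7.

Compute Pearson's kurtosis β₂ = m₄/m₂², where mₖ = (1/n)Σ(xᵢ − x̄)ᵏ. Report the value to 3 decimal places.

x̄ = 3.7143
Σ(xᵢ − x̄)² = 1461.4286 ⇒ m₂ = 208.77551
Σ(xᵢ − x̄)⁴ = 1327063.0845 ⇒ m₄ = 189580.44065
m₂² = 43587.21366
β₂ = m₄/m₂² = 189580.44065 / 43587.21366 ≈ 4.349

4.349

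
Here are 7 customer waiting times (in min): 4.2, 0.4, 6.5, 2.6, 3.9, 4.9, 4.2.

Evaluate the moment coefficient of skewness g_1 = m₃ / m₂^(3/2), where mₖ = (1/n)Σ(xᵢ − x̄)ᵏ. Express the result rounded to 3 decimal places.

x̄ = (4.2 + 0.4 + 6.5 + 2.6 + 3.9 + 4.9 + 4.2) / 7 = 3.8143
deviations (xᵢ − x̄): 0.3857, -3.4143, 2.6857, -1.2143, 0.0857, 1.0857, 0.3857
Σ(xᵢ − x̄)² = 21.8286 ⇒ m₂ = 21.8286/7 = 3.11837
Σ(xᵢ − x̄)³ = -20.8245 ⇒ m₃ = -20.8245/7 = -2.97493
m₂^(3/2) = 3.11837^(1.5) = 5.50669
g_1 = m₃ / m₂^(3/2) = -2.97493 / 5.50669 ≈ -0.540

-0.540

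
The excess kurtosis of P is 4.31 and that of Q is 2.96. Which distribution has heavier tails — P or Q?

P

Higher excess kurtosis ⇒ heavier tails relative to the normal distribution.
4.31 vs 2.96: the larger is 4.31, so P has heavier tails.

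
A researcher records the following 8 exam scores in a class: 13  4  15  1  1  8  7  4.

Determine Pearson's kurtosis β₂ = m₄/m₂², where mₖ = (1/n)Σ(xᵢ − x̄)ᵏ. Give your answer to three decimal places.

x̄ = 6.6250
Σ(xᵢ − x̄)² = 189.8750 ⇒ m₂ = 23.73438
Σ(xᵢ − x̄)⁴ = 8672.1816 ⇒ m₄ = 1084.02271
m₂² = 563.32056
β₂ = m₄/m₂² = 1084.02271 / 563.32056 ≈ 1.924

1.924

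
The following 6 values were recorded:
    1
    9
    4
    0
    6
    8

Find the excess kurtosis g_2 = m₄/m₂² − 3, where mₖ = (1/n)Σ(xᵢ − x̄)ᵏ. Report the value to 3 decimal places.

-1.499

x̄ = 4.6667
Σ(xᵢ − x̄)² = 67.3333 ⇒ m₂ = 11.22222
Σ(xᵢ − x̄)⁴ = 1134.4444 ⇒ m₄ = 189.07407
m₂² = 125.93827
g_2 = m₄/m₂² − 3 = 1.50132 − 3 ≈ -1.499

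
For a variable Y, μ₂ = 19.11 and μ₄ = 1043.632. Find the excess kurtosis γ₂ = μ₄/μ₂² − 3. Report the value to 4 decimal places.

μ₂² = 19.11² = 365.19210
μ₄/μ₂² = 1043.632 / 365.19210 = 2.85776
γ₂ = 2.85776 − 3 ≈ -0.1422

-0.1422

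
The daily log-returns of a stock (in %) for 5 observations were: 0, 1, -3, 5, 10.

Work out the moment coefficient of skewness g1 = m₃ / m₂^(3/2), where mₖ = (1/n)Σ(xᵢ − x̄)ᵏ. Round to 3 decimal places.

x̄ = (0 + 1 - 3 + 5 + 10) / 5 = 2.6000
deviations (xᵢ − x̄): -2.6000, -1.6000, -5.6000, 2.4000, 7.4000
Σ(xᵢ − x̄)² = 101.2000 ⇒ m₂ = 101.2000/5 = 20.24000
Σ(xᵢ − x̄)³ = 221.7600 ⇒ m₃ = 221.7600/5 = 44.35200
m₂^(3/2) = 20.24000^(1.5) = 91.05751
g1 = m₃ / m₂^(3/2) = 44.35200 / 91.05751 ≈ 0.487

0.487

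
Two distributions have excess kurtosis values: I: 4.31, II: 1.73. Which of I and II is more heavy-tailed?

Higher excess kurtosis ⇒ heavier tails relative to the normal distribution.
4.31 vs 1.73: the larger is 4.31, so I has heavier tails.

I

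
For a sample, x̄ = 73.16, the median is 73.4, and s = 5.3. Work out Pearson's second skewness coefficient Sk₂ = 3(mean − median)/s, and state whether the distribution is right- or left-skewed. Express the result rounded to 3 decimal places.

-0.136, left-skewed

Sk₂ = 3(73.16 − 73.4) / 5.3 = 3 × -0.2400 / 5.3
    = -0.7200 / 5.3 ≈ -0.136
Sk₂ < 0 ⇒ mean < median ⇒ left-skewed (negative skew).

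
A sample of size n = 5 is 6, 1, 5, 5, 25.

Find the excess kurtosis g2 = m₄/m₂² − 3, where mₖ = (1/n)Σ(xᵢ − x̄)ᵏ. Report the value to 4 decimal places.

x̄ = 8.4000
Σ(xᵢ − x̄)² = 359.2000 ⇒ m₂ = 71.84000
Σ(xᵢ − x̄)⁴ = 79232.4160 ⇒ m₄ = 15846.48320
m₂² = 5160.98560
g2 = m₄/m₂² − 3 = 3.07044 − 3 ≈ 0.0704

0.0704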